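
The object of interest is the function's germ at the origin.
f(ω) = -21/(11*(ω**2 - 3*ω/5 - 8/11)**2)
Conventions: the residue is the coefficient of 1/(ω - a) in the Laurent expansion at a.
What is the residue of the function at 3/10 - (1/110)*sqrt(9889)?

The residue is -(5250/808201)*sqrt(9889).

The factor ω**2 - 3*ω/5 - 8/11 splits as (ω - a)(ω - a') with a = 3/10 - (1/110)*sqrt(9889), a' = 3/10 + (1/110)*sqrt(9889). At the order-2 pole a set g(ω) = (ω - a)^2*f(ω) = [-21/11] / (ω - a')^2.
Order-2 pole: residue = g'(a); g'(3/10 - (1/110)*sqrt(9889)) = -(5250/808201)*sqrt(9889), so the residue is -(5250/808201)*sqrt(9889).


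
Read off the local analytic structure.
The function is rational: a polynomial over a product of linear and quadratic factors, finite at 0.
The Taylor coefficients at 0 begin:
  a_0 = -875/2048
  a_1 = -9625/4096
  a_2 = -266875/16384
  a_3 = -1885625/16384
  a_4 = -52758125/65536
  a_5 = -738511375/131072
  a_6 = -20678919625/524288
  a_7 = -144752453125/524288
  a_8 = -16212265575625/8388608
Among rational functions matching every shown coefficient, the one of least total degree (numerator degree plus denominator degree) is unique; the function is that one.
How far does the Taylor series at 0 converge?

No rational of total degree below 7 reproduces all 9 coefficients; solving the [0/7] Pade equations on them gives f(ν) = 1/(4*(ν - 1/7)*(ν**2 + 4*ν/5 + 8/5)**3), whose expansion matches every shown term.
Denominator factor (ν - 1/7): pole of order 1 at 1/7, modulus 1/7.
Denominator factor (ν**2 + 4*ν/5 + 8/5)^3: discriminant -144/25, complex-conjugate roots (-2/5) + (6/5)*i and (-2/5) - (6/5)*i; poles of order 3, moduli (2/5)*sqrt(10) and (2/5)*sqrt(10).
The radius of convergence is the smallest modulus among the singular points: 1/7.

The radius of convergence is 1/7.


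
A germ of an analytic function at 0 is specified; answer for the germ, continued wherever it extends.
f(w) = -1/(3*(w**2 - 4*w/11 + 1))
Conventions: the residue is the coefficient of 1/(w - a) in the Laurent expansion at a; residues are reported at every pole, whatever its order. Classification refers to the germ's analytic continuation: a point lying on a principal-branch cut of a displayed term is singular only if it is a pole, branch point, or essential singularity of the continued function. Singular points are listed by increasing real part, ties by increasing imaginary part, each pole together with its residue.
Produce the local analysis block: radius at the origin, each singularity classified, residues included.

Denominator factor (w**2 - 4*w/11 + 1): discriminant -468/121, complex-conjugate roots (2/11) + ((3/11)*sqrt(13))*i and (2/11) - ((3/11)*sqrt(13))*i; poles of order 1, moduli 1 and 1.
The radius of convergence is the smallest modulus among the singular points: 1.
The factor w**2 - 4*w/11 + 1 splits as (w - a)(w - a') with a = (2/11) - ((3/11)*sqrt(13))*i, a' = (2/11) + ((3/11)*sqrt(13))*i. At the order-1 pole a set g(w) = (w - a)*f(w) = [-1/3] / (w - a').
Simple pole: residue = g(a) at a = (2/11) - ((3/11)*sqrt(13))*i, which is -((11/234)*sqrt(13))*i.
The factor w**2 - 4*w/11 + 1 splits as (w - a)(w - a') with a = (2/11) + ((3/11)*sqrt(13))*i, a' = (2/11) - ((3/11)*sqrt(13))*i. At the order-1 pole a set g(w) = (w - a)*f(w) = [-1/3] / (w - a').
Simple pole: residue = g(a) at a = (2/11) + ((3/11)*sqrt(13))*i, which is ((11/234)*sqrt(13))*i.
List the singular points by increasing real part (a conjugate pair: the negative imaginary part first).

Radius of convergence at 0: 1.
At (2/11) - ((3/11)*sqrt(13))*i: a pole of order 1; residue -((11/234)*sqrt(13))*i.
At (2/11) + ((3/11)*sqrt(13))*i: a pole of order 1; residue ((11/234)*sqrt(13))*i.


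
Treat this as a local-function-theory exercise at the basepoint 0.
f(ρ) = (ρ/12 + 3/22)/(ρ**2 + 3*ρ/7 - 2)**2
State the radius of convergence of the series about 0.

Denominator factor (ρ**2 + 3*ρ/7 - 2)^2: discriminant 401/49, real irrational roots -3/14 + (1/14)*sqrt(401) and -3/14 - (1/14)*sqrt(401); poles of order 2, moduli -3/14 + (1/14)*sqrt(401) and 3/14 + (1/14)*sqrt(401).
The radius of convergence is the smallest modulus among the singular points: -3/14 + (1/14)*sqrt(401).

The radius of convergence is -3/14 + (1/14)*sqrt(401).


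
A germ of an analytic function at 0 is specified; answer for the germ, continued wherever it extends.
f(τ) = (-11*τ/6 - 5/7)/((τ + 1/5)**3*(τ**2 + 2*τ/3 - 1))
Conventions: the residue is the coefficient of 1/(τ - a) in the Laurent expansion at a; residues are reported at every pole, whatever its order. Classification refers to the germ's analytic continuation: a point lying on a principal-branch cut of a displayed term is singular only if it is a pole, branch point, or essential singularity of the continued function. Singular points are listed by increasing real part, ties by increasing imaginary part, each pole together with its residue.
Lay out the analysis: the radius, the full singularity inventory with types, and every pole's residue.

Denominator factor (τ + 1/5)^3: pole of order 3 at -1/5, modulus 1/5.
Denominator factor (τ**2 + 2*τ/3 - 1): discriminant 40/9, real irrational roots -1/3 + (1/3)*sqrt(10) and -1/3 - (1/3)*sqrt(10); poles of order 1, moduli -1/3 + (1/3)*sqrt(10) and 1/3 + (1/3)*sqrt(10).
The radius of convergence is the smallest modulus among the singular points: 1/5.
The factor τ**2 + 2*τ/3 - 1 splits as (τ - a)(τ - a') with a = -1/3 - (1/3)*sqrt(10), a' = -1/3 + (1/3)*sqrt(10). At the order-1 pole a set g(τ) = (τ - a)*f(τ) = [(-11*τ/6 - 5/7)/(τ + 1/5)**3] / (τ - a').
Simple pole: residue = g(a) at a = -1/3 - (1/3)*sqrt(10), which is -2773875/7719152 + (535575/1929788)*sqrt(10).
At the order-3 pole -1/5 set g(τ) = (τ - (-1/5))^3*f(τ) = (-11*τ/6 - 5/7)/(τ**2 + 2*τ/3 - 1).
Order-3 pole: residue = g''(a)/2; g''(-1/5) = 2773875/1929788, so the residue is 2773875/3859576.
The factor τ**2 + 2*τ/3 - 1 splits as (τ - a)(τ - a') with a = -1/3 + (1/3)*sqrt(10), a' = -1/3 - (1/3)*sqrt(10). At the order-1 pole a set g(τ) = (τ - a)*f(τ) = [(-11*τ/6 - 5/7)/(τ + 1/5)**3] / (τ - a').
Simple pole: residue = g(a) at a = -1/3 + (1/3)*sqrt(10), which is -2773875/7719152 - (535575/1929788)*sqrt(10).
List the singular points by increasing real part (a conjugate pair: the negative imaginary part first).

Radius of convergence at 0: 1/5.
At -1/3 - (1/3)*sqrt(10): a pole of order 1; residue -2773875/7719152 + (535575/1929788)*sqrt(10).
At -1/5: a pole of order 3; residue 2773875/3859576.
At -1/3 + (1/3)*sqrt(10): a pole of order 1; residue -2773875/7719152 - (535575/1929788)*sqrt(10).


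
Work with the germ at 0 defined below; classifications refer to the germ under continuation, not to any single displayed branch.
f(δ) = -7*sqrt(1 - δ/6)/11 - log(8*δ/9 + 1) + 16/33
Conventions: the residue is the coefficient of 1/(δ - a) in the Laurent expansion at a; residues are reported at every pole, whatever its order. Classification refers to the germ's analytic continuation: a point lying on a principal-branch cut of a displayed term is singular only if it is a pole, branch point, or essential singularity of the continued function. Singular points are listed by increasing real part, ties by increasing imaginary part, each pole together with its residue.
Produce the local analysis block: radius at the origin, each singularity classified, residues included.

Radius of convergence at 0: 9/8.
At -9/8: a logarithmic branch point.
At 6: an algebraic (square-root) branch point.

Branch term (-1)*log(1 - δ/(-9/8)): its argument vanishes at δ = -9/8, a logarithmic branch point, modulus 9/8.
Branch term (-7/11)*sqrt(1 - δ/(6)): its argument vanishes at δ = 6, a square-root branch point, modulus 6.
The radius of convergence is the smallest modulus among the singular points: 9/8.
List the singular points by increasing real part (a conjugate pair: the negative imaginary part first).


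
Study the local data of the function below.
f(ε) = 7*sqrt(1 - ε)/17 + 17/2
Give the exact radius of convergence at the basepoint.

The radius of convergence is 1.

Branch term (7/17)*sqrt(1 - ε/(1)): its argument vanishes at ε = 1, a square-root branch point, modulus 1.
The radius of convergence is the smallest modulus among the singular points: 1.


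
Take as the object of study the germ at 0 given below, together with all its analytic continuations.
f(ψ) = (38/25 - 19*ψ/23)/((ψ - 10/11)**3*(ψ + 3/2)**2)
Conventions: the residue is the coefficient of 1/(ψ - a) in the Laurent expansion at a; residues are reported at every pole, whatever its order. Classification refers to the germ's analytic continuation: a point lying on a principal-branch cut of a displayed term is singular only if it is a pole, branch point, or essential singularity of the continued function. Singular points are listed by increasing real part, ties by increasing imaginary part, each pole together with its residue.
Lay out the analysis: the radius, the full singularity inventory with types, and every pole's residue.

Denominator factor (ψ + 3/2)^2: pole of order 2 at -3/2, modulus 3/2.
Denominator factor (ψ - 10/11)^3: pole of order 3 at 10/11, modulus 10/11.
The radius of convergence is the smallest modulus among the singular points: 10/11.
At the order-2 pole -3/2 set g(ψ) = (ψ - (-3/2))^2*f(ψ) = (38/25 - 19*ψ/23)/(ψ - 10/11)**3.
Order-2 pole: residue = g'(a); g'(-3/2) = -36820784/197262025, so the residue is -36820784/197262025.
At the order-3 pole 10/11 set g(ψ) = (ψ - (10/11))^3*f(ψ) = (38/25 - 19*ψ/23)/(ψ + 3/2)**2.
Order-3 pole: residue = g''(a)/2; g''(10/11) = 73641568/197262025, so the residue is 36820784/197262025.
List the singular points by increasing real part (a conjugate pair: the negative imaginary part first).

Radius of convergence at 0: 10/11.
At -3/2: a pole of order 2; residue -36820784/197262025.
At 10/11: a pole of order 3; residue 36820784/197262025.


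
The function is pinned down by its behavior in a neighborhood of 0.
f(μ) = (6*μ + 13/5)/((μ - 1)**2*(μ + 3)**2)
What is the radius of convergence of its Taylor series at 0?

Denominator factor (μ - 1)^2: pole of order 2 at 1, modulus 1.
Denominator factor (μ + 3)^2: pole of order 2 at -3, modulus 3.
The radius of convergence is the smallest modulus among the singular points: 1.

The radius of convergence is 1.


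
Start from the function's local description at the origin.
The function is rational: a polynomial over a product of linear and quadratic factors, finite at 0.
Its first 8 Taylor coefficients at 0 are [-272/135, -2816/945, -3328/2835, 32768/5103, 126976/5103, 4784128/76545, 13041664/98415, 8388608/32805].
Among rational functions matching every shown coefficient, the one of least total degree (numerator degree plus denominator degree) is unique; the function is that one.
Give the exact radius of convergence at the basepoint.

No rational of total degree below 4 reproduces all 8 coefficients; solving the [1/3] Pade equations on them gives f(τ) = (17/20 - 15*τ/7)/(τ - 3/4)**3, whose expansion matches every shown term.
Denominator factor (τ - 3/4)^3: pole of order 3 at 3/4, modulus 3/4.
The radius of convergence is the smallest modulus among the singular points: 3/4.

The radius of convergence is 3/4.


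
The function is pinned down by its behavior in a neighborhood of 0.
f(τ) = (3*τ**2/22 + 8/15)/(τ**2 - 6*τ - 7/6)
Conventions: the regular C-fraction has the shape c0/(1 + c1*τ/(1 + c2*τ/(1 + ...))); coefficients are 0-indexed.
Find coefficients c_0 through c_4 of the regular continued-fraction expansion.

Taylor coefficients (expand at 0): a_0 = -16/35, a_1 = 576/245, a_2 = -237693/18865, a_3 = 1764612/26411, a_4 = -327613266/924385.
c0 = a_0 = -16/35. Peel one level at a time: if S = 1 + c*τ/S' with S'(0) = 1, then c is the τ-coefficient of S and S' = c*τ/(S - 1).
S_1 = c0/f = 1 + (36/7)*τ + (-1371/1232)*τ^2 + ...; c1 = 36/7.
S_2 = c1*τ/(S_1 - 1) = 1 + (457/2112)*τ + (1349329/4460544)*τ^2 + ...; c2 = 457/2112.
S_3 = c2*τ/(S_2 - 1) = 1 + (-1349329/965184)*τ + (60719805/36757424)*τ^2 + ...; c3 = -1349329/965184.
S_4 = c3*τ/(S_3 - 1) = 1 + (540/457)*τ + ...; c4 = 540/457.

The regular C-fraction coefficients are [-16/35, 36/7, 457/2112, -1349329/965184, 540/457].


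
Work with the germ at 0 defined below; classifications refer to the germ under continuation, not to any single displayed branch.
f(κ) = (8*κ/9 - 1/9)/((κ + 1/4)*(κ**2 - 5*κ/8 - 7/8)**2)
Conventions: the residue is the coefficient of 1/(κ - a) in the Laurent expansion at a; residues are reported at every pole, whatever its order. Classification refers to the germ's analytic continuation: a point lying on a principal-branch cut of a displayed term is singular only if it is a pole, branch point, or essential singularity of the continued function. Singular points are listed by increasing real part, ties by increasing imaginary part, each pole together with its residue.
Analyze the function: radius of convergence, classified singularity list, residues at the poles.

Radius of convergence at 0: 1/4.
At 5/16 - (1/16)*sqrt(249): a pole of order 2; residue 512/1323 + (912896/27342441)*sqrt(249).
At -1/4: a pole of order 1; residue -1024/1323.
At 5/16 + (1/16)*sqrt(249): a pole of order 2; residue 512/1323 - (912896/27342441)*sqrt(249).

Denominator factor (κ**2 - 5*κ/8 - 7/8)^2: discriminant 249/64, real irrational roots 5/16 + (1/16)*sqrt(249) and 5/16 - (1/16)*sqrt(249); poles of order 2, moduli 5/16 + (1/16)*sqrt(249) and -5/16 + (1/16)*sqrt(249).
Denominator factor (κ + 1/4): pole of order 1 at -1/4, modulus 1/4.
The radius of convergence is the smallest modulus among the singular points: 1/4.
The factor κ**2 - 5*κ/8 - 7/8 splits as (κ - a)(κ - a') with a = 5/16 - (1/16)*sqrt(249), a' = 5/16 + (1/16)*sqrt(249). At the order-2 pole a set g(κ) = (κ - a)^2*f(κ) = [(8*κ/9 - 1/9)/(κ + 1/4)] / (κ - a')^2.
Order-2 pole: residue = g'(a); g'(5/16 - (1/16)*sqrt(249)) = 512/1323 + (912896/27342441)*sqrt(249), so the residue is 512/1323 + (912896/27342441)*sqrt(249).
At the order-1 pole -1/4 set g(κ) = (κ - (-1/4))*f(κ) = (8*κ/9 - 1/9)/(κ**2 - 5*κ/8 - 7/8)**2.
Simple pole: residue = g(a) at a = -1/4, which is -1024/1323.
The factor κ**2 - 5*κ/8 - 7/8 splits as (κ - a)(κ - a') with a = 5/16 + (1/16)*sqrt(249), a' = 5/16 - (1/16)*sqrt(249). At the order-2 pole a set g(κ) = (κ - a)^2*f(κ) = [(8*κ/9 - 1/9)/(κ + 1/4)] / (κ - a')^2.
Order-2 pole: residue = g'(a); g'(5/16 + (1/16)*sqrt(249)) = 512/1323 - (912896/27342441)*sqrt(249), so the residue is 512/1323 - (912896/27342441)*sqrt(249).
List the singular points by increasing real part (a conjugate pair: the negative imaginary part first).


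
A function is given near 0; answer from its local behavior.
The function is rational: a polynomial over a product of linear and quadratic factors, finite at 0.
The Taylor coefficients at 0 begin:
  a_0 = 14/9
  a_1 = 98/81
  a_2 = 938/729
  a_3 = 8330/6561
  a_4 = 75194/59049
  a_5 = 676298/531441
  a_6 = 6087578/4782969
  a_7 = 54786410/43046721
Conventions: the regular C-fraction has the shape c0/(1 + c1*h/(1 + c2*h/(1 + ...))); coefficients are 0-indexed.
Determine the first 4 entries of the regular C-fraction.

The regular C-fraction coefficients are [14/9, -7/9, -2/7, 2/7].

Taylor coefficients (read off): a_0 = 14/9, a_1 = 98/81, a_2 = 938/729, a_3 = 8330/6561.
c0 = a_0 = 14/9. Peel one level at a time: if S = 1 + c*h/S' with S'(0) = 1, then c is the h-coefficient of S and S' = c*h/(S - 1).
S_1 = c0/f = 1 + (-7/9)*h + (-2/9)*h^2 + ...; c1 = -7/9.
S_2 = c1*h/(S_1 - 1) = 1 + (-2/7)*h + (4/49)*h^2 + ...; c2 = -2/7.
S_3 = c2*h/(S_2 - 1) = 1 + (2/7)*h + ...; c3 = 2/7.


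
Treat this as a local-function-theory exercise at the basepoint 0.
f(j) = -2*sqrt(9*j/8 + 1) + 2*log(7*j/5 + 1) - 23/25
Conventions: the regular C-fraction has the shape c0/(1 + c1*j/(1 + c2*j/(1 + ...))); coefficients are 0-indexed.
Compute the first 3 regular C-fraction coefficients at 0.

Taylor coefficients (expand at 0): a_0 = -73/25, a_1 = 67/40, a_2 = -10519/6400.
c0 = a_0 = -73/25. Peel one level at a time: if S = 1 + c*j/S' with S'(0) = 1, then c is the j-coefficient of S and S' = c*j/(S - 1).
S_1 = c0/f = 1 + (335/584)*j + (-318987/1364224)*j^2 + ...; c1 = 335/584.
S_2 = c1*j/(S_1 - 1) = 1 + (4761/11680)*j + ...; c2 = 4761/11680.

The regular C-fraction coefficients are [-73/25, 335/584, 4761/11680].


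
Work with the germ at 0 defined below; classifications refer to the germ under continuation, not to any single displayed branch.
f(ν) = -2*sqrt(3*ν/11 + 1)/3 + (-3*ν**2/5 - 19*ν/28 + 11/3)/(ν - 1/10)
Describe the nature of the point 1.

The point is a regular point.

Denominator factors: ν - 1/10 = 9/10 at ν = 1 — none vanishes.
Branch term sqrt(1 - ν/(-11/3)): argument at 1 is 14/11, nonzero, so 1 is not its branch point (a point on a principal cut is still regular for the continued germ).
So the germ continues analytically to 1.


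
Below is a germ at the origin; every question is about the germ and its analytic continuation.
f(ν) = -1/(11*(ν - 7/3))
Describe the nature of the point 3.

The point is a regular point.

Denominator factors: ν - 7/3 = 2/3 at ν = 3 — none vanishes.
So the germ continues analytically to 3.


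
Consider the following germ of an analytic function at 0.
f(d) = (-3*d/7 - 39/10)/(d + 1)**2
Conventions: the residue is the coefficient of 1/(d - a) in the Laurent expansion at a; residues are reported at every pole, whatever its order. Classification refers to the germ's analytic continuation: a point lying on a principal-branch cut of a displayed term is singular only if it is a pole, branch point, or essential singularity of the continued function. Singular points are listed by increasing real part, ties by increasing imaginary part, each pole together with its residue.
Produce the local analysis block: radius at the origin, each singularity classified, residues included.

Denominator factor (d + 1)^2: pole of order 2 at -1, modulus 1.
The radius of convergence is the smallest modulus among the singular points: 1.
At the order-2 pole -1 set g(d) = (d - (-1))^2*f(d) = -3*d/7 - 39/10.
Order-2 pole: residue = g'(a); g'(-1) = -3/7, so the residue is -3/7.

Radius of convergence at 0: 1.
At -1: a pole of order 2; residue -3/7.


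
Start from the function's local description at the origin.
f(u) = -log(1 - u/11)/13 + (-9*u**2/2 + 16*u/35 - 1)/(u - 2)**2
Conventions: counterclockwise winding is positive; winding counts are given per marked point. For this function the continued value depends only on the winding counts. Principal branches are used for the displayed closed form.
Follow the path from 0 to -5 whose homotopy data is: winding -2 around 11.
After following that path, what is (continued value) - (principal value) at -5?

Continued minus principal equals (4/13)*pi*i.

The rational part is single-valued and drops out of the difference; each branch term changes only by its own monodromy.
(-1/13)*log(1 - u/(11)): each positive loop around 11 adds 2*pi*i to the log, so winding -2 contributes (-1/13)*(-2)*2*pi*i = (4/13)*pi*i.
Summing the contributions at u = -5 gives (4/13)*pi*i.


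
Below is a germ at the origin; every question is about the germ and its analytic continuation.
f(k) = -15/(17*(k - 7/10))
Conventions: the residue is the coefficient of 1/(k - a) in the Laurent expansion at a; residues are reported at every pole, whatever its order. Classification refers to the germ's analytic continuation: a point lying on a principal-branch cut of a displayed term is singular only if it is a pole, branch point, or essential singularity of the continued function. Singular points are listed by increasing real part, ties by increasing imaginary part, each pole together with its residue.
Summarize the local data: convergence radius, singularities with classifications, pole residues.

Radius of convergence at 0: 7/10.
At 7/10: a pole of order 1; residue -15/17.

Denominator factor (k - 7/10): pole of order 1 at 7/10, modulus 7/10.
The radius of convergence is the smallest modulus among the singular points: 7/10.
At the order-1 pole 7/10 set g(k) = (k - (7/10))*f(k) = -15/17.
Simple pole: residue = g(a) at a = 7/10, which is -15/17.


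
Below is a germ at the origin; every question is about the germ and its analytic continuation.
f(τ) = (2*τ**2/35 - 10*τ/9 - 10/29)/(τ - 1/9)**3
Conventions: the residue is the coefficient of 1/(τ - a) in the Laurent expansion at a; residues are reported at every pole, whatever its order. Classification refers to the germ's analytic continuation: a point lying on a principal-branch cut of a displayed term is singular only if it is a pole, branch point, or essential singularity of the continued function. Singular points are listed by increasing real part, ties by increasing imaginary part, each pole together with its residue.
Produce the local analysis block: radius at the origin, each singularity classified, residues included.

Radius of convergence at 0: 1/9.
At 1/9: a pole of order 3; residue 2/35.

Denominator factor (τ - 1/9)^3: pole of order 3 at 1/9, modulus 1/9.
The radius of convergence is the smallest modulus among the singular points: 1/9.
At the order-3 pole 1/9 set g(τ) = (τ - (1/9))^3*f(τ) = 2*τ**2/35 - 10*τ/9 - 10/29.
Order-3 pole: residue = g''(a)/2; g''(1/9) = 4/35, so the residue is 2/35.


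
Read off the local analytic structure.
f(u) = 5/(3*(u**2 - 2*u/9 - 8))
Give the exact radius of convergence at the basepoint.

The radius of convergence is -1/9 + (1/9)*sqrt(649).

Denominator factor (u**2 - 2*u/9 - 8): discriminant 2596/81, real irrational roots 1/9 + (1/9)*sqrt(649) and 1/9 - (1/9)*sqrt(649); poles of order 1, moduli 1/9 + (1/9)*sqrt(649) and -1/9 + (1/9)*sqrt(649).
The radius of convergence is the smallest modulus among the singular points: -1/9 + (1/9)*sqrt(649).


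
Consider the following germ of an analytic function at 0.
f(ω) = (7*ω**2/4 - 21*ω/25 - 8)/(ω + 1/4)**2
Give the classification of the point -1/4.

The denominator factor ω + 1/4 vanishes at -1/4 and appears to the power 2; the numerator there equals -12289/1600, nonzero, and no other factor vanishes.
Hence a pole whose order is the multiplicity, 2.

The point is a pole of order 2.


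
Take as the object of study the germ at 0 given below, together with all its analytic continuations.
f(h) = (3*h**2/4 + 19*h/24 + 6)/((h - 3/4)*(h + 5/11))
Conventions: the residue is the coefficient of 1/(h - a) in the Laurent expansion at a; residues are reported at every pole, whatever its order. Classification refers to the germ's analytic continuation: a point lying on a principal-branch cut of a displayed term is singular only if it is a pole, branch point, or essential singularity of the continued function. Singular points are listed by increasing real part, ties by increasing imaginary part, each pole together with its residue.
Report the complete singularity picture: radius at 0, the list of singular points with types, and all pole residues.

Radius of convergence at 0: 5/11.
At -5/11: a pole of order 1; residue -16829/3498.
At 3/4: a pole of order 1; residue 4939/848.

Denominator factor (h - 3/4): pole of order 1 at 3/4, modulus 3/4.
Denominator factor (h + 5/11): pole of order 1 at -5/11, modulus 5/11.
The radius of convergence is the smallest modulus among the singular points: 5/11.
At the order-1 pole -5/11 set g(h) = (h - (-5/11))*f(h) = (3*h**2/4 + 19*h/24 + 6)/(h - 3/4).
Simple pole: residue = g(a) at a = -5/11, which is -16829/3498.
At the order-1 pole 3/4 set g(h) = (h - (3/4))*f(h) = (3*h**2/4 + 19*h/24 + 6)/(h + 5/11).
Simple pole: residue = g(a) at a = 3/4, which is 4939/848.
List the singular points by increasing real part (a conjugate pair: the negative imaginary part first).


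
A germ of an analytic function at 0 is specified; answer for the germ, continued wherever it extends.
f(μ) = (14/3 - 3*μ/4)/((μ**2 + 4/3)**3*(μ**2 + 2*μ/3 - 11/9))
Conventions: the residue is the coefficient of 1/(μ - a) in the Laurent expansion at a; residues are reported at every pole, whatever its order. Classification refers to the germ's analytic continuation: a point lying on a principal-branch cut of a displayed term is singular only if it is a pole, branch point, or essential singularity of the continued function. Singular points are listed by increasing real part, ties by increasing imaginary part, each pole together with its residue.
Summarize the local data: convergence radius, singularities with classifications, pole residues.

Denominator factor (μ**2 + 2*μ/3 - 11/9): discriminant 16/3, real irrational roots -1/3 + (2/3)*sqrt(3) and -1/3 - (2/3)*sqrt(3); poles of order 1, moduli -1/3 + (2/3)*sqrt(3) and 1/3 + (2/3)*sqrt(3).
Denominator factor (μ**2 + 4/3)^3: discriminant -16/3, complex-conjugate roots ((2/3)*sqrt(3))*i and -((2/3)*sqrt(3))*i; poles of order 3, moduli (2/3)*sqrt(3) and (2/3)*sqrt(3).
The radius of convergence is the smallest modulus among the singular points: -1/3 + (2/3)*sqrt(3).
The factor μ**2 + 2*μ/3 - 11/9 splits as (μ - a)(μ - a') with a = -1/3 - (2/3)*sqrt(3), a' = -1/3 + (2/3)*sqrt(3). At the order-1 pole a set g(μ) = (μ - a)*f(μ) = [(14/3 - 3*μ/4)/(μ**2 + 4/3)**3] / (μ - a').
Simple pole: residue = g(a) at a = -1/3 - (2/3)*sqrt(3), which is 123375231/1536800264 - (241984017/3073600528)*sqrt(3).
The factor μ**2 + 4/3 splits as (μ - a)(μ - a') with a = -((2/3)*sqrt(3))*i, a' = ((2/3)*sqrt(3))*i. At the order-3 pole a set g(μ) = (μ - a)^3*f(μ) = [(14/3 - 3*μ/4)/(μ**2 + 2*μ/3 - 11/9)] / (μ - a')^3.
Order-3 pole: residue = g''(a)/2; g''(-((2/3)*sqrt(3))*i) = (-123375231/768400132) - ((5405234247/12294402112)*sqrt(3))*i, so the residue is (-123375231/1536800264) - ((5405234247/24588804224)*sqrt(3))*i.
The factor μ**2 + 4/3 splits as (μ - a)(μ - a') with a = ((2/3)*sqrt(3))*i, a' = -((2/3)*sqrt(3))*i. At the order-3 pole a set g(μ) = (μ - a)^3*f(μ) = [(14/3 - 3*μ/4)/(μ**2 + 2*μ/3 - 11/9)] / (μ - a')^3.
Order-3 pole: residue = g''(a)/2; g''(((2/3)*sqrt(3))*i) = (-123375231/768400132) + ((5405234247/12294402112)*sqrt(3))*i, so the residue is (-123375231/1536800264) + ((5405234247/24588804224)*sqrt(3))*i.
The factor μ**2 + 2*μ/3 - 11/9 splits as (μ - a)(μ - a') with a = -1/3 + (2/3)*sqrt(3), a' = -1/3 - (2/3)*sqrt(3). At the order-1 pole a set g(μ) = (μ - a)*f(μ) = [(14/3 - 3*μ/4)/(μ**2 + 4/3)**3] / (μ - a').
Simple pole: residue = g(a) at a = -1/3 + (2/3)*sqrt(3), which is 123375231/1536800264 + (241984017/3073600528)*sqrt(3).
List the singular points by increasing real part (a conjugate pair: the negative imaginary part first).

Radius of convergence at 0: -1/3 + (2/3)*sqrt(3).
At -1/3 - (2/3)*sqrt(3): a pole of order 1; residue 123375231/1536800264 - (241984017/3073600528)*sqrt(3).
At -((2/3)*sqrt(3))*i: a pole of order 3; residue (-123375231/1536800264) - ((5405234247/24588804224)*sqrt(3))*i.
At ((2/3)*sqrt(3))*i: a pole of order 3; residue (-123375231/1536800264) + ((5405234247/24588804224)*sqrt(3))*i.
At -1/3 + (2/3)*sqrt(3): a pole of order 1; residue 123375231/1536800264 + (241984017/3073600528)*sqrt(3).


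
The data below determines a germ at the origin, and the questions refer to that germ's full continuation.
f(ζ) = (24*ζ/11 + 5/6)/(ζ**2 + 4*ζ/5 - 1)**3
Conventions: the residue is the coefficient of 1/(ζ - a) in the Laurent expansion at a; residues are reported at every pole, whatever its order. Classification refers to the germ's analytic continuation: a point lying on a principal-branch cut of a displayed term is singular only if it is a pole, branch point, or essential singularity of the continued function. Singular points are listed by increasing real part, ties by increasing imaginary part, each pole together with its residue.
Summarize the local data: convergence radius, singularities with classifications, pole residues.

Radius of convergence at 0: -2/5 + (1/5)*sqrt(29).
At -2/5 - (1/5)*sqrt(29): a pole of order 3; residue (8125/8584928)*sqrt(29).
At -2/5 + (1/5)*sqrt(29): a pole of order 3; residue -(8125/8584928)*sqrt(29).

Denominator factor (ζ**2 + 4*ζ/5 - 1)^3: discriminant 116/25, real irrational roots -2/5 + (1/5)*sqrt(29) and -2/5 - (1/5)*sqrt(29); poles of order 3, moduli -2/5 + (1/5)*sqrt(29) and 2/5 + (1/5)*sqrt(29).
The radius of convergence is the smallest modulus among the singular points: -2/5 + (1/5)*sqrt(29).
The factor ζ**2 + 4*ζ/5 - 1 splits as (ζ - a)(ζ - a') with a = -2/5 - (1/5)*sqrt(29), a' = -2/5 + (1/5)*sqrt(29). At the order-3 pole a set g(ζ) = (ζ - a)^3*f(ζ) = [24*ζ/11 + 5/6] / (ζ - a')^3.
Order-3 pole: residue = g''(a)/2; g''(-2/5 - (1/5)*sqrt(29)) = (8125/4292464)*sqrt(29), so the residue is (8125/8584928)*sqrt(29).
The factor ζ**2 + 4*ζ/5 - 1 splits as (ζ - a)(ζ - a') with a = -2/5 + (1/5)*sqrt(29), a' = -2/5 - (1/5)*sqrt(29). At the order-3 pole a set g(ζ) = (ζ - a)^3*f(ζ) = [24*ζ/11 + 5/6] / (ζ - a')^3.
Order-3 pole: residue = g''(a)/2; g''(-2/5 + (1/5)*sqrt(29)) = -(8125/4292464)*sqrt(29), so the residue is -(8125/8584928)*sqrt(29).
List the singular points by increasing real part (a conjugate pair: the negative imaginary part first).


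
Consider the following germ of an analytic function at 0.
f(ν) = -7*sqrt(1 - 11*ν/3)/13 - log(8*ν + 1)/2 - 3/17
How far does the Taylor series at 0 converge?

The radius of convergence is 1/8.

Branch term (-1/2)*log(1 - ν/(-1/8)): its argument vanishes at ν = -1/8, a logarithmic branch point, modulus 1/8.
Branch term (-7/13)*sqrt(1 - ν/(3/11)): its argument vanishes at ν = 3/11, a square-root branch point, modulus 3/11.
The radius of convergence is the smallest modulus among the singular points: 1/8.


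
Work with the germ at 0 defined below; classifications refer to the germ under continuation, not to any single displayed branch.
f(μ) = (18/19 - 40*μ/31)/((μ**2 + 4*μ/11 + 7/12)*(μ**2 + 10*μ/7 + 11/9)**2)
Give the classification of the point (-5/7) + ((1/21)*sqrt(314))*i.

The point is a pole of order 2.

The denominator factor μ**2 + 10*μ/7 + 11/9 vanishes at (-5/7) + ((1/21)*sqrt(314))*i and appears to the power 2; the numerator there equals (7706/4123) - ((40/651)*sqrt(314))*i, nonzero, and no other factor vanishes.
Hence a pole whose order is the multiplicity, 2.


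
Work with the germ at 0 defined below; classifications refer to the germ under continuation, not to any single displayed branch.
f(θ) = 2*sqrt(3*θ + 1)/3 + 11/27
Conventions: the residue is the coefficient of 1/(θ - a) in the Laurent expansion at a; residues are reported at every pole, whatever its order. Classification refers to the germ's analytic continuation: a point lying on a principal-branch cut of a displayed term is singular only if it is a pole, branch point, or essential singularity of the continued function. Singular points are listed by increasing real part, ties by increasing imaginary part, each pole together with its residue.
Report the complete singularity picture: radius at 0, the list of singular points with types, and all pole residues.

Radius of convergence at 0: 1/3.
At -1/3: an algebraic (square-root) branch point.

Branch term (2/3)*sqrt(1 - θ/(-1/3)): its argument vanishes at θ = -1/3, a square-root branch point, modulus 1/3.
The radius of convergence is the smallest modulus among the singular points: 1/3.


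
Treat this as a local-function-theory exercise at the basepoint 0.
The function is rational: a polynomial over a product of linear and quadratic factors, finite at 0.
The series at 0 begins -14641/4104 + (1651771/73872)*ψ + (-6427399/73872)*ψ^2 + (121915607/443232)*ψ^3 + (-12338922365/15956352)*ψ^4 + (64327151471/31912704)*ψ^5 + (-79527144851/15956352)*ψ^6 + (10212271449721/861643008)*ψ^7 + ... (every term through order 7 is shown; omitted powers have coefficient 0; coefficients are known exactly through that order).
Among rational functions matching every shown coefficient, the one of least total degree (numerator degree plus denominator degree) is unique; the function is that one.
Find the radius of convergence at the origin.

The radius of convergence is 6/11.

No rational of total degree below 4 reproduces all 8 coefficients; solving the [1/3] Pade equations on them gives f(ψ) = (4*ψ/9 - 11/19)/(ψ + 6/11)**3, whose expansion matches every shown term.
Denominator factor (ψ + 6/11)^3: pole of order 3 at -6/11, modulus 6/11.
The radius of convergence is the smallest modulus among the singular points: 6/11.


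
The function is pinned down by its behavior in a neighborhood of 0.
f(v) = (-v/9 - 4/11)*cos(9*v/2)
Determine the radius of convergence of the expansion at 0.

The factor cos(9*v/2) is entire and contributes no finite singular point.
The polynomial part has no poles.
No finite singular points: the Taylor series at 0 converges everywhere.

The radius of convergence is infinite.


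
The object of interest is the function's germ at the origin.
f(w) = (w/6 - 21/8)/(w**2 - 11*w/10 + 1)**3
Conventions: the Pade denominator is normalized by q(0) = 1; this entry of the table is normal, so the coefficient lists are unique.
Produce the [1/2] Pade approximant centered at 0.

Taylor coefficients needed (expand at 0): a_0 = -21/8, a_1 = -2039/240, a_2 = -4253/400, a_3 = 337/800.
Write the denominator as Q(w) = 1 + q1*w + q2*w^2. Requiring Q*f - P = O(w^4) with deg P <= 1 kills the coefficients of w^2..w^3 in Q*f:
  w^2: a_2 + q1*a_1 + q2*a_0 = 0, i.e. -4253/400 + (-2039/240)*q1 + (-21/8)*q2 = 0.
  w^3: a_3 + q1*a_2 + q2*a_1 = 0, i.e. 337/800 + (-4253/400)*q1 + (-2039/240)*q2 = 0.
Solving this linear system: q1 = -26334066/12749435, q2 = 335891307/127494350.
The numerator is Q*f truncated at degree 1: P0 = a_0 = -21/8; P1 = a_1 + q1*a_0 = -1881127277/611972880.

The Pade approximant has numerator coefficients [-21/8, -1881127277/611972880]; denominator coefficients [1, -26334066/12749435, 335891307/127494350].


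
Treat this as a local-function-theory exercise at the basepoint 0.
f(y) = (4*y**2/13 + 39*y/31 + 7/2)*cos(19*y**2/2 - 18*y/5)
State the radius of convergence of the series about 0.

The factor cos(19*y**2/2 - 18*y/5) is entire and contributes no finite singular point.
The polynomial part has no poles.
No finite singular points: the Taylor series at 0 converges everywhere.

The radius of convergence is infinite.


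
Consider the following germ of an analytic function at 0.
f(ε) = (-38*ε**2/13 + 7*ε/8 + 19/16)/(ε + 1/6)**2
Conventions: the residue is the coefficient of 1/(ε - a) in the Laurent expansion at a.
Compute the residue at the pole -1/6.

The residue is 577/312.

At the order-2 pole -1/6 set g(ε) = (ε - (-1/6))^2*f(ε) = -38*ε**2/13 + 7*ε/8 + 19/16.
Order-2 pole: residue = g'(a); g'(-1/6) = 577/312, so the residue is 577/312.


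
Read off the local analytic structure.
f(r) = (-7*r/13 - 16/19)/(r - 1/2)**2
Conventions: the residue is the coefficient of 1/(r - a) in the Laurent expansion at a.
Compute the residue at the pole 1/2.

At the order-2 pole 1/2 set g(r) = (r - (1/2))^2*f(r) = -7*r/13 - 16/19.
Order-2 pole: residue = g'(a); g'(1/2) = -7/13, so the residue is -7/13.

The residue is -7/13.


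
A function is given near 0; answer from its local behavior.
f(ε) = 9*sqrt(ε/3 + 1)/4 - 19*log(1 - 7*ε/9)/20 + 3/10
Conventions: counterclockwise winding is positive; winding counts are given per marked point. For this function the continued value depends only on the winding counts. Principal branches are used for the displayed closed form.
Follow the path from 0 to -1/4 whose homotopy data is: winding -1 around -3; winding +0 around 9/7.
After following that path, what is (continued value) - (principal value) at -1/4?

The rational part is single-valued and drops out of the difference; each branch term changes only by its own monodromy.
(9/4)*sqrt(1 - ε/(-3)): winding -1 is odd, the square root flips sign, contributing -2*(9/4)*sqrt(1 - (-1/4)/(-3)) = -2*(9/4)*sqrt(11/12) = -(3/4)*sqrt(33).
(-19/20)*log(1 - ε/(9/7)): winding 0 around 9/7, so this term returns to its principal value, contribution 0.
Summing the contributions at ε = -1/4 gives -(3/4)*sqrt(33).

Continued minus principal equals -(3/4)*sqrt(33).


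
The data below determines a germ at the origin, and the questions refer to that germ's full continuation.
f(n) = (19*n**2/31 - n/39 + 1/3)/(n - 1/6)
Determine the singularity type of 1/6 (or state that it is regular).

The denominator factor n - 1/6 vanishes at 1/6 and appears to the power 1; the numerator there equals 5021/14508, nonzero, and no other factor vanishes.
Hence a pole whose order is the multiplicity, 1.

The point is a pole of order 1.


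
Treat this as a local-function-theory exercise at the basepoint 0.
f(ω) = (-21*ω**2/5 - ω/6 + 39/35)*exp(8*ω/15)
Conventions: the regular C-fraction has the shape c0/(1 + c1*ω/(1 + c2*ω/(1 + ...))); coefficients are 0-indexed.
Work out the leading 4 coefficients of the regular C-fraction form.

The regular C-fraction coefficients are [39/35, -449/1170, 5275813/525330, -116198148872/11844200185].

Taylor coefficients (expand at 0): a_0 = 39/35, a_1 = 449/1050, a_2 = -32527/7875, a_3 = -88024/39375.
c0 = a_0 = 39/35. Peel one level at a time: if S = 1 + c*ω/S' with S'(0) = 1, then c is the ω-coefficient of S and S' = c*ω/(S - 1).
S_1 = c0/f = 1 + (-449/1170)*ω + (5275813/1368900)*ω^2 + ...; c1 = -449/1170.
S_2 = c1*ω/(S_1 - 1) = 1 + (5275813/525330)*ω + (4469159572/45360225)*ω^2 + ...; c2 = 5275813/525330.
S_3 = c2*ω/(S_2 - 1) = 1 + (-116198148872/11844200185)*ω + ...; c3 = -116198148872/11844200185.


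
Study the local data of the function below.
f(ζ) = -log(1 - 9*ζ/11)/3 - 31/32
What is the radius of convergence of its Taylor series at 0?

The radius of convergence is 11/9.

Branch term (-1/3)*log(1 - ζ/(11/9)): its argument vanishes at ζ = 11/9, a logarithmic branch point, modulus 11/9.
The radius of convergence is the smallest modulus among the singular points: 11/9.


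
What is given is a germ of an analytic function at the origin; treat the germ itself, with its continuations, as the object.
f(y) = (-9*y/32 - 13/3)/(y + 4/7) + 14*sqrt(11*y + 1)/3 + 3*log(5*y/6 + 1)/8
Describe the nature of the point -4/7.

The point is a pole of order 1.

The denominator factor y + 4/7 vanishes at -4/7 and appears to the power 1; the numerator there equals -701/168, nonzero, and no other factor vanishes.
The branch terms are analytic at this point.
Hence a pole whose order is the multiplicity, 1.


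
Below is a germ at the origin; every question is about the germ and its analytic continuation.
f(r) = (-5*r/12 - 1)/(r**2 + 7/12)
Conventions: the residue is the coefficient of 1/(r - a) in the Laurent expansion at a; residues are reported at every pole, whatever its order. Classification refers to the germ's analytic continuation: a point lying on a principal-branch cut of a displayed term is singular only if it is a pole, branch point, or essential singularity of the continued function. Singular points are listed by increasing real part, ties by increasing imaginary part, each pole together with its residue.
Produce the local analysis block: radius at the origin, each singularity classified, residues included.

Radius of convergence at 0: (1/6)*sqrt(21).
At -((1/6)*sqrt(21))*i: a pole of order 1; residue (-5/24) - ((1/7)*sqrt(21))*i.
At ((1/6)*sqrt(21))*i: a pole of order 1; residue (-5/24) + ((1/7)*sqrt(21))*i.

Denominator factor (r**2 + 7/12): discriminant -7/3, complex-conjugate roots ((1/6)*sqrt(21))*i and -((1/6)*sqrt(21))*i; poles of order 1, moduli (1/6)*sqrt(21) and (1/6)*sqrt(21).
The radius of convergence is the smallest modulus among the singular points: (1/6)*sqrt(21).
The factor r**2 + 7/12 splits as (r - a)(r - a') with a = -((1/6)*sqrt(21))*i, a' = ((1/6)*sqrt(21))*i. At the order-1 pole a set g(r) = (r - a)*f(r) = [-5*r/12 - 1] / (r - a').
Simple pole: residue = g(a) at a = -((1/6)*sqrt(21))*i, which is (-5/24) - ((1/7)*sqrt(21))*i.
The factor r**2 + 7/12 splits as (r - a)(r - a') with a = ((1/6)*sqrt(21))*i, a' = -((1/6)*sqrt(21))*i. At the order-1 pole a set g(r) = (r - a)*f(r) = [-5*r/12 - 1] / (r - a').
Simple pole: residue = g(a) at a = ((1/6)*sqrt(21))*i, which is (-5/24) + ((1/7)*sqrt(21))*i.
List the singular points by increasing real part (a conjugate pair: the negative imaginary part first).


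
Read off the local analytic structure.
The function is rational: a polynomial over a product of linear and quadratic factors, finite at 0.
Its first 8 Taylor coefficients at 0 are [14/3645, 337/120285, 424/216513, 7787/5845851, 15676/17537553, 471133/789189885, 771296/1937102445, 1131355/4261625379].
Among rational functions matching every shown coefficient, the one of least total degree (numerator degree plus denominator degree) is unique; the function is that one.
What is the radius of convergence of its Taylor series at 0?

The radius of convergence is 3/2.

No rational of total degree below 6 reproduces all 8 coefficients; solving the [2/4] Pade equations on them gives f(y) = (y**2/6 - 25*y/22 + 21/5)/((y - 9)**3*(y - 3/2)), whose expansion matches every shown term.
Denominator factor (y - 9)^3: pole of order 3 at 9, modulus 9.
Denominator factor (y - 3/2): pole of order 1 at 3/2, modulus 3/2.
The radius of convergence is the smallest modulus among the singular points: 3/2.
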